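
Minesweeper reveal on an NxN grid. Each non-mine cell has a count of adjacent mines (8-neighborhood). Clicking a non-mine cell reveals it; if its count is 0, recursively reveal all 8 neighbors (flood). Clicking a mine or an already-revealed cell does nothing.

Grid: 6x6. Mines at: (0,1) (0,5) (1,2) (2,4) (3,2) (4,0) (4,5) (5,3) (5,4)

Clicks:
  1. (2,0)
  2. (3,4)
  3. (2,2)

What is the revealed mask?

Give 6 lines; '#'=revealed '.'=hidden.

Answer: ......
##....
###...
##..#.
......
......

Derivation:
Click 1 (2,0) count=0: revealed 6 new [(1,0) (1,1) (2,0) (2,1) (3,0) (3,1)] -> total=6
Click 2 (3,4) count=2: revealed 1 new [(3,4)] -> total=7
Click 3 (2,2) count=2: revealed 1 new [(2,2)] -> total=8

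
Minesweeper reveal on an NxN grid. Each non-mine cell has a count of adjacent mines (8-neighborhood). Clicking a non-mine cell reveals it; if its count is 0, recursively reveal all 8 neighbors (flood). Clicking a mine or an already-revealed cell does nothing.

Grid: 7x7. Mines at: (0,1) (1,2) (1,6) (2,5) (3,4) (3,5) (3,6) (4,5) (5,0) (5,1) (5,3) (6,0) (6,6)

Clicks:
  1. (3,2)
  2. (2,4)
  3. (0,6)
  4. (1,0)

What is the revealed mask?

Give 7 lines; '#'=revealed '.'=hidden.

Click 1 (3,2) count=0: revealed 14 new [(1,0) (1,1) (2,0) (2,1) (2,2) (2,3) (3,0) (3,1) (3,2) (3,3) (4,0) (4,1) (4,2) (4,3)] -> total=14
Click 2 (2,4) count=3: revealed 1 new [(2,4)] -> total=15
Click 3 (0,6) count=1: revealed 1 new [(0,6)] -> total=16
Click 4 (1,0) count=1: revealed 0 new [(none)] -> total=16

Answer: ......#
##.....
#####..
####...
####...
.......
.......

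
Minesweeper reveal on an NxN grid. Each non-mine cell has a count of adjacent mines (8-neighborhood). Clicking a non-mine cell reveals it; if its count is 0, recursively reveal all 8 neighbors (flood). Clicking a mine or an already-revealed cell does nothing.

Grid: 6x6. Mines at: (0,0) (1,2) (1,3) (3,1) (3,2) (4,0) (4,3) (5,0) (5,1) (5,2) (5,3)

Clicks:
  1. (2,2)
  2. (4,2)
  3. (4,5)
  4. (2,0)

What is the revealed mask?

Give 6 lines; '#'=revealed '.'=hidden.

Click 1 (2,2) count=4: revealed 1 new [(2,2)] -> total=1
Click 2 (4,2) count=6: revealed 1 new [(4,2)] -> total=2
Click 3 (4,5) count=0: revealed 12 new [(0,4) (0,5) (1,4) (1,5) (2,4) (2,5) (3,4) (3,5) (4,4) (4,5) (5,4) (5,5)] -> total=14
Click 4 (2,0) count=1: revealed 1 new [(2,0)] -> total=15

Answer: ....##
....##
#.#.##
....##
..#.##
....##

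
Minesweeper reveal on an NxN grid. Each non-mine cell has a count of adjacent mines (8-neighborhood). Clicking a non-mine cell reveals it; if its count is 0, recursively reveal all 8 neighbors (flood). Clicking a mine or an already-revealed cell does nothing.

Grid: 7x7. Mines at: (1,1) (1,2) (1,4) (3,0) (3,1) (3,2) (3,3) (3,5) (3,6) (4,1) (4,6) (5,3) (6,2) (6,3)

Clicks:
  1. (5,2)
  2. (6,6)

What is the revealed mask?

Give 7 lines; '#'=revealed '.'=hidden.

Answer: .......
.......
.......
.......
.......
..#.###
....###

Derivation:
Click 1 (5,2) count=4: revealed 1 new [(5,2)] -> total=1
Click 2 (6,6) count=0: revealed 6 new [(5,4) (5,5) (5,6) (6,4) (6,5) (6,6)] -> total=7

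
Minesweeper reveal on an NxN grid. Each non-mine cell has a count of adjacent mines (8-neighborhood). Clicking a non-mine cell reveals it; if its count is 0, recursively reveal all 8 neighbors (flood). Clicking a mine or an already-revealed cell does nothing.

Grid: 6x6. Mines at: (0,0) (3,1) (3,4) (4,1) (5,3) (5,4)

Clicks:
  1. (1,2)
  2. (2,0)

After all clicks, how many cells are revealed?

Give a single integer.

Answer: 16

Derivation:
Click 1 (1,2) count=0: revealed 15 new [(0,1) (0,2) (0,3) (0,4) (0,5) (1,1) (1,2) (1,3) (1,4) (1,5) (2,1) (2,2) (2,3) (2,4) (2,5)] -> total=15
Click 2 (2,0) count=1: revealed 1 new [(2,0)] -> total=16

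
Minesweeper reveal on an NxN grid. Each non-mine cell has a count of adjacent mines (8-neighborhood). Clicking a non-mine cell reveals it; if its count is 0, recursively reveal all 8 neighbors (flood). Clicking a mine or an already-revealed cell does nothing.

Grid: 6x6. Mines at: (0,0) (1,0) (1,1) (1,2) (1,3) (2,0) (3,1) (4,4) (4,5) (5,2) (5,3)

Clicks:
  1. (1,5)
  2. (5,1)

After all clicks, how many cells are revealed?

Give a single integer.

Answer: 9

Derivation:
Click 1 (1,5) count=0: revealed 8 new [(0,4) (0,5) (1,4) (1,5) (2,4) (2,5) (3,4) (3,5)] -> total=8
Click 2 (5,1) count=1: revealed 1 new [(5,1)] -> total=9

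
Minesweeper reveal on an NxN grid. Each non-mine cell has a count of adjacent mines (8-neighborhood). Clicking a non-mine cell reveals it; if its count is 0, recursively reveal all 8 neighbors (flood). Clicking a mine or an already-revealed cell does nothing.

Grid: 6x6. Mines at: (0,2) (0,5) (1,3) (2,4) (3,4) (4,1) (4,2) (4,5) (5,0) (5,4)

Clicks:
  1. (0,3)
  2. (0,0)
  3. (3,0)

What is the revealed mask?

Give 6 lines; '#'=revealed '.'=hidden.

Click 1 (0,3) count=2: revealed 1 new [(0,3)] -> total=1
Click 2 (0,0) count=0: revealed 11 new [(0,0) (0,1) (1,0) (1,1) (1,2) (2,0) (2,1) (2,2) (3,0) (3,1) (3,2)] -> total=12
Click 3 (3,0) count=1: revealed 0 new [(none)] -> total=12

Answer: ##.#..
###...
###...
###...
......
......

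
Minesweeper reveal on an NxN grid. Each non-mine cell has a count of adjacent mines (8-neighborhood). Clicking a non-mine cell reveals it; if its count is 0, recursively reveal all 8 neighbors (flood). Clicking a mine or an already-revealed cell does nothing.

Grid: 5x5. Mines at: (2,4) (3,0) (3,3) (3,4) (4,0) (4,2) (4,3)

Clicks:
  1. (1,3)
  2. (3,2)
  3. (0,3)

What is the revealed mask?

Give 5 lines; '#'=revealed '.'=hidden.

Click 1 (1,3) count=1: revealed 1 new [(1,3)] -> total=1
Click 2 (3,2) count=3: revealed 1 new [(3,2)] -> total=2
Click 3 (0,3) count=0: revealed 13 new [(0,0) (0,1) (0,2) (0,3) (0,4) (1,0) (1,1) (1,2) (1,4) (2,0) (2,1) (2,2) (2,3)] -> total=15

Answer: #####
#####
####.
..#..
.....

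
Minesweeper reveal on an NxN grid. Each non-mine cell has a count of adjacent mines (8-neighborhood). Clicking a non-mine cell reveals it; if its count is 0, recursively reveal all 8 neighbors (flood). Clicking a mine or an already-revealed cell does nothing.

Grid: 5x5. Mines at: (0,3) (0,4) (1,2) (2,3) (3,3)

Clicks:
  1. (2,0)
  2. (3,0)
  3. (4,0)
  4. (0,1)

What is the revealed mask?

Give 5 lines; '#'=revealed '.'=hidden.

Click 1 (2,0) count=0: revealed 13 new [(0,0) (0,1) (1,0) (1,1) (2,0) (2,1) (2,2) (3,0) (3,1) (3,2) (4,0) (4,1) (4,2)] -> total=13
Click 2 (3,0) count=0: revealed 0 new [(none)] -> total=13
Click 3 (4,0) count=0: revealed 0 new [(none)] -> total=13
Click 4 (0,1) count=1: revealed 0 new [(none)] -> total=13

Answer: ##...
##...
###..
###..
###..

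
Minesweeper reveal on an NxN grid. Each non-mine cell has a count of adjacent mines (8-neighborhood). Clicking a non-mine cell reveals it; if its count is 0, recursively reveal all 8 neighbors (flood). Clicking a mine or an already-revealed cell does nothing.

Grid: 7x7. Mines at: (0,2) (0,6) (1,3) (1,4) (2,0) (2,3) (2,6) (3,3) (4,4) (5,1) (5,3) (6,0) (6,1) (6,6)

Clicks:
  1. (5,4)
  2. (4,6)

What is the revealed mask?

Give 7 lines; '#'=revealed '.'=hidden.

Click 1 (5,4) count=2: revealed 1 new [(5,4)] -> total=1
Click 2 (4,6) count=0: revealed 6 new [(3,5) (3,6) (4,5) (4,6) (5,5) (5,6)] -> total=7

Answer: .......
.......
.......
.....##
.....##
....###
.......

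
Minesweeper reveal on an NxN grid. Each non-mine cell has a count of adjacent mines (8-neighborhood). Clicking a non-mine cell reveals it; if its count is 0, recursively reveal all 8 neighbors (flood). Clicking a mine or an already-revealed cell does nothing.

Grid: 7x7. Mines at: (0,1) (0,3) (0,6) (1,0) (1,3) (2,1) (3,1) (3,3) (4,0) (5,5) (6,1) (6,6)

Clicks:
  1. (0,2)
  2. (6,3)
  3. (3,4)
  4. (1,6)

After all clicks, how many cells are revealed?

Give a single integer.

Answer: 12

Derivation:
Click 1 (0,2) count=3: revealed 1 new [(0,2)] -> total=1
Click 2 (6,3) count=0: revealed 9 new [(4,2) (4,3) (4,4) (5,2) (5,3) (5,4) (6,2) (6,3) (6,4)] -> total=10
Click 3 (3,4) count=1: revealed 1 new [(3,4)] -> total=11
Click 4 (1,6) count=1: revealed 1 new [(1,6)] -> total=12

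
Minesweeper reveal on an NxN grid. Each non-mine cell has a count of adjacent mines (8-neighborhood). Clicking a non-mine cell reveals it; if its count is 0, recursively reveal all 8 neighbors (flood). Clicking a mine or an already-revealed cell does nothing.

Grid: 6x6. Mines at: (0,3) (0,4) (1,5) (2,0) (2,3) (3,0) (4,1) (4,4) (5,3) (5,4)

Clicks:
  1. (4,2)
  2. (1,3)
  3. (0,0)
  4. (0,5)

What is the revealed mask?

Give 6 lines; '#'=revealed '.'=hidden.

Answer: ###..#
####..
......
......
..#...
......

Derivation:
Click 1 (4,2) count=2: revealed 1 new [(4,2)] -> total=1
Click 2 (1,3) count=3: revealed 1 new [(1,3)] -> total=2
Click 3 (0,0) count=0: revealed 6 new [(0,0) (0,1) (0,2) (1,0) (1,1) (1,2)] -> total=8
Click 4 (0,5) count=2: revealed 1 new [(0,5)] -> total=9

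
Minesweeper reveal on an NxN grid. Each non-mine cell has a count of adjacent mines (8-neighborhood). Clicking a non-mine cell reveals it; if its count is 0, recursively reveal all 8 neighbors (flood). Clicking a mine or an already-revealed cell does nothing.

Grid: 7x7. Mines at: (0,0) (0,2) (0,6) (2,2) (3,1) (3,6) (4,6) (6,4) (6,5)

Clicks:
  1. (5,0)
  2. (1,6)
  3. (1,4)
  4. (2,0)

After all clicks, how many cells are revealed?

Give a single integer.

Answer: 31

Derivation:
Click 1 (5,0) count=0: revealed 29 new [(0,3) (0,4) (0,5) (1,3) (1,4) (1,5) (2,3) (2,4) (2,5) (3,2) (3,3) (3,4) (3,5) (4,0) (4,1) (4,2) (4,3) (4,4) (4,5) (5,0) (5,1) (5,2) (5,3) (5,4) (5,5) (6,0) (6,1) (6,2) (6,3)] -> total=29
Click 2 (1,6) count=1: revealed 1 new [(1,6)] -> total=30
Click 3 (1,4) count=0: revealed 0 new [(none)] -> total=30
Click 4 (2,0) count=1: revealed 1 new [(2,0)] -> total=31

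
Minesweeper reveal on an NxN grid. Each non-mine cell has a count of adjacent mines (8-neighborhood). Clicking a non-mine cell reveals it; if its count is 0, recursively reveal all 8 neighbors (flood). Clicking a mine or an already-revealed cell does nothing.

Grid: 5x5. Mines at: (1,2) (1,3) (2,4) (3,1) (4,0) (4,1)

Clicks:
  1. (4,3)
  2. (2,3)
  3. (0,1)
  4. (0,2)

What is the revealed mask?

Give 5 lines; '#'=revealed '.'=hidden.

Answer: .##..
.....
...#.
..###
..###

Derivation:
Click 1 (4,3) count=0: revealed 6 new [(3,2) (3,3) (3,4) (4,2) (4,3) (4,4)] -> total=6
Click 2 (2,3) count=3: revealed 1 new [(2,3)] -> total=7
Click 3 (0,1) count=1: revealed 1 new [(0,1)] -> total=8
Click 4 (0,2) count=2: revealed 1 new [(0,2)] -> total=9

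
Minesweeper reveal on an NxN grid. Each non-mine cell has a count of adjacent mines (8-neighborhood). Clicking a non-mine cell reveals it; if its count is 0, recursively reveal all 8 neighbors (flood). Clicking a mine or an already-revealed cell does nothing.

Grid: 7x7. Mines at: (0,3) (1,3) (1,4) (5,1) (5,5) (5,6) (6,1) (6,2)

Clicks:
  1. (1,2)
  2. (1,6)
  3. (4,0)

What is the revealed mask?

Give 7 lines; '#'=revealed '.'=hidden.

Click 1 (1,2) count=2: revealed 1 new [(1,2)] -> total=1
Click 2 (1,6) count=0: revealed 33 new [(0,0) (0,1) (0,2) (0,5) (0,6) (1,0) (1,1) (1,5) (1,6) (2,0) (2,1) (2,2) (2,3) (2,4) (2,5) (2,6) (3,0) (3,1) (3,2) (3,3) (3,4) (3,5) (3,6) (4,0) (4,1) (4,2) (4,3) (4,4) (4,5) (4,6) (5,2) (5,3) (5,4)] -> total=34
Click 3 (4,0) count=1: revealed 0 new [(none)] -> total=34

Answer: ###..##
###..##
#######
#######
#######
..###..
.......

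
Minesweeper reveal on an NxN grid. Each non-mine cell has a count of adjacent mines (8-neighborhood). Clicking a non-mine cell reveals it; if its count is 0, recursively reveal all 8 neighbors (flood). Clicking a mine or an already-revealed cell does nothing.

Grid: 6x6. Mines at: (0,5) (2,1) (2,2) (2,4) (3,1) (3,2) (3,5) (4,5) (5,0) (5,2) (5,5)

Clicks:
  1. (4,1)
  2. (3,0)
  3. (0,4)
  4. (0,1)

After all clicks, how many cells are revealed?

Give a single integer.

Answer: 12

Derivation:
Click 1 (4,1) count=4: revealed 1 new [(4,1)] -> total=1
Click 2 (3,0) count=2: revealed 1 new [(3,0)] -> total=2
Click 3 (0,4) count=1: revealed 1 new [(0,4)] -> total=3
Click 4 (0,1) count=0: revealed 9 new [(0,0) (0,1) (0,2) (0,3) (1,0) (1,1) (1,2) (1,3) (1,4)] -> total=12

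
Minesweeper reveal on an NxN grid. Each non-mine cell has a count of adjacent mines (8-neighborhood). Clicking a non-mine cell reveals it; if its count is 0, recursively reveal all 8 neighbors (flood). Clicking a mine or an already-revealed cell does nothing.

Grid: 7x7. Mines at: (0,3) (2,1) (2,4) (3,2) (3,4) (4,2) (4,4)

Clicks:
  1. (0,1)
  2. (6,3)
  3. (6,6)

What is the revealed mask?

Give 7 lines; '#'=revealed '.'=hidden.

Answer: ###.###
###.###
.....##
##...##
##...##
#######
#######

Derivation:
Click 1 (0,1) count=0: revealed 6 new [(0,0) (0,1) (0,2) (1,0) (1,1) (1,2)] -> total=6
Click 2 (6,3) count=0: revealed 30 new [(0,4) (0,5) (0,6) (1,4) (1,5) (1,6) (2,5) (2,6) (3,0) (3,1) (3,5) (3,6) (4,0) (4,1) (4,5) (4,6) (5,0) (5,1) (5,2) (5,3) (5,4) (5,5) (5,6) (6,0) (6,1) (6,2) (6,3) (6,4) (6,5) (6,6)] -> total=36
Click 3 (6,6) count=0: revealed 0 new [(none)] -> total=36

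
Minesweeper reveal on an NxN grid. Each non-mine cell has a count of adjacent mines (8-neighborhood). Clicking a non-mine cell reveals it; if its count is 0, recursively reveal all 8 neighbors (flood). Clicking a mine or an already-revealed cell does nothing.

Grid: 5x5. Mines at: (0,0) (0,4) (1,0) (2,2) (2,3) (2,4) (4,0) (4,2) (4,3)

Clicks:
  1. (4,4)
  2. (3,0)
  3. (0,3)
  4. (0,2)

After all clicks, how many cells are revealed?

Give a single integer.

Answer: 8

Derivation:
Click 1 (4,4) count=1: revealed 1 new [(4,4)] -> total=1
Click 2 (3,0) count=1: revealed 1 new [(3,0)] -> total=2
Click 3 (0,3) count=1: revealed 1 new [(0,3)] -> total=3
Click 4 (0,2) count=0: revealed 5 new [(0,1) (0,2) (1,1) (1,2) (1,3)] -> total=8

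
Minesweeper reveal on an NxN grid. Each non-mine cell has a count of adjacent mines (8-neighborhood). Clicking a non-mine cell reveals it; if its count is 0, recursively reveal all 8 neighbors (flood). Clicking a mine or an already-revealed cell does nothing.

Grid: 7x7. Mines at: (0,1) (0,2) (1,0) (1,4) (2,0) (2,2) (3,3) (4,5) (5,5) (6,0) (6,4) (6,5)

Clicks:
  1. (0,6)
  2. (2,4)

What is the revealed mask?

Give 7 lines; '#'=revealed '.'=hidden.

Click 1 (0,6) count=0: revealed 8 new [(0,5) (0,6) (1,5) (1,6) (2,5) (2,6) (3,5) (3,6)] -> total=8
Click 2 (2,4) count=2: revealed 1 new [(2,4)] -> total=9

Answer: .....##
.....##
....###
.....##
.......
.......
.......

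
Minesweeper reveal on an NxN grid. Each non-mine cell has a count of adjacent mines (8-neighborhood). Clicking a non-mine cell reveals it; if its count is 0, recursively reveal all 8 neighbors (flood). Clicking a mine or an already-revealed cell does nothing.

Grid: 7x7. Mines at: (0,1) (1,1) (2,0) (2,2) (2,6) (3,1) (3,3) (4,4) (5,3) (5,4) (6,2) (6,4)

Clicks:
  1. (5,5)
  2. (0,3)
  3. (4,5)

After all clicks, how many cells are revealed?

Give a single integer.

Answer: 15

Derivation:
Click 1 (5,5) count=3: revealed 1 new [(5,5)] -> total=1
Click 2 (0,3) count=0: revealed 13 new [(0,2) (0,3) (0,4) (0,5) (0,6) (1,2) (1,3) (1,4) (1,5) (1,6) (2,3) (2,4) (2,5)] -> total=14
Click 3 (4,5) count=2: revealed 1 new [(4,5)] -> total=15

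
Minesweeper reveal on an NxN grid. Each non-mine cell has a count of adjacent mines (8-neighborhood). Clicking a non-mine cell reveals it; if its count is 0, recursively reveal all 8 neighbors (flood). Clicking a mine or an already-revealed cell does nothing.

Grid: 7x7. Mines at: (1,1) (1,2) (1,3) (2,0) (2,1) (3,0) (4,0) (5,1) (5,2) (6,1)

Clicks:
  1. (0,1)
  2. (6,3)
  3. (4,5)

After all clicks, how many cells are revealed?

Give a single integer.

Click 1 (0,1) count=2: revealed 1 new [(0,1)] -> total=1
Click 2 (6,3) count=1: revealed 1 new [(6,3)] -> total=2
Click 3 (4,5) count=0: revealed 28 new [(0,4) (0,5) (0,6) (1,4) (1,5) (1,6) (2,2) (2,3) (2,4) (2,5) (2,6) (3,2) (3,3) (3,4) (3,5) (3,6) (4,2) (4,3) (4,4) (4,5) (4,6) (5,3) (5,4) (5,5) (5,6) (6,4) (6,5) (6,6)] -> total=30

Answer: 30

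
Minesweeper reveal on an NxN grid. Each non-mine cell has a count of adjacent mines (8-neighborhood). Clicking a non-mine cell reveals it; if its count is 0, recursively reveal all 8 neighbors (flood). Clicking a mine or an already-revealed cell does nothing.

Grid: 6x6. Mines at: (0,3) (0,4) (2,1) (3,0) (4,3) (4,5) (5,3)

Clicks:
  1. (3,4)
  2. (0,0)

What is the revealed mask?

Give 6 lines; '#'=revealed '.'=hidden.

Click 1 (3,4) count=2: revealed 1 new [(3,4)] -> total=1
Click 2 (0,0) count=0: revealed 6 new [(0,0) (0,1) (0,2) (1,0) (1,1) (1,2)] -> total=7

Answer: ###...
###...
......
....#.
......
......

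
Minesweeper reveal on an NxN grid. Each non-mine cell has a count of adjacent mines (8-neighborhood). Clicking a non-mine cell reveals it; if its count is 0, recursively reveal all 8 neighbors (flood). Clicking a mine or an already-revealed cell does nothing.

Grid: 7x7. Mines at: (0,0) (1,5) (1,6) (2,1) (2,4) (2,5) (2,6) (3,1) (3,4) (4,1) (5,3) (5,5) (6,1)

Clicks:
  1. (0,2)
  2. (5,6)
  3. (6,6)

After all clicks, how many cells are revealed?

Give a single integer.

Click 1 (0,2) count=0: revealed 8 new [(0,1) (0,2) (0,3) (0,4) (1,1) (1,2) (1,3) (1,4)] -> total=8
Click 2 (5,6) count=1: revealed 1 new [(5,6)] -> total=9
Click 3 (6,6) count=1: revealed 1 new [(6,6)] -> total=10

Answer: 10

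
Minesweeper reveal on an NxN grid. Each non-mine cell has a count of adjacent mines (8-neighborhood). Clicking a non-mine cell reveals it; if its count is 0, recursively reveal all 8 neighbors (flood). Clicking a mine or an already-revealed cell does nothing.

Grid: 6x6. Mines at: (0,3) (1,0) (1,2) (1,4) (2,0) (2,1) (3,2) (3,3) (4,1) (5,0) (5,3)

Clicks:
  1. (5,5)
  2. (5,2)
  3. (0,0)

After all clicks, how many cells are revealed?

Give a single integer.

Answer: 10

Derivation:
Click 1 (5,5) count=0: revealed 8 new [(2,4) (2,5) (3,4) (3,5) (4,4) (4,5) (5,4) (5,5)] -> total=8
Click 2 (5,2) count=2: revealed 1 new [(5,2)] -> total=9
Click 3 (0,0) count=1: revealed 1 new [(0,0)] -> total=10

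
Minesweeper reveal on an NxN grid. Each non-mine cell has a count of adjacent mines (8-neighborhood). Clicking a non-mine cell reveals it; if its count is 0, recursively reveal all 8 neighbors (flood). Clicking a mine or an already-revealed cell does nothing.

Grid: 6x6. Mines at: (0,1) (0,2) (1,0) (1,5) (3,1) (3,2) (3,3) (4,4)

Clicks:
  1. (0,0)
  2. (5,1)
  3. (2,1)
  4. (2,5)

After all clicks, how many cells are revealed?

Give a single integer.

Click 1 (0,0) count=2: revealed 1 new [(0,0)] -> total=1
Click 2 (5,1) count=0: revealed 8 new [(4,0) (4,1) (4,2) (4,3) (5,0) (5,1) (5,2) (5,3)] -> total=9
Click 3 (2,1) count=3: revealed 1 new [(2,1)] -> total=10
Click 4 (2,5) count=1: revealed 1 new [(2,5)] -> total=11

Answer: 11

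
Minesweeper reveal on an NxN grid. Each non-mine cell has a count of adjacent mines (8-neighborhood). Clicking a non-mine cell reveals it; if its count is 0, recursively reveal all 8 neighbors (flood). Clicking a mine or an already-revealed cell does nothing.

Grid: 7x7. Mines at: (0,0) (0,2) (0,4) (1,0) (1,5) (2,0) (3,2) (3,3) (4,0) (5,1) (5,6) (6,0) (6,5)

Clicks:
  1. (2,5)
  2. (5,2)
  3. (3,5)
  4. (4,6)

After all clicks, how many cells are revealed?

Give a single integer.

Answer: 10

Derivation:
Click 1 (2,5) count=1: revealed 1 new [(2,5)] -> total=1
Click 2 (5,2) count=1: revealed 1 new [(5,2)] -> total=2
Click 3 (3,5) count=0: revealed 8 new [(2,4) (2,6) (3,4) (3,5) (3,6) (4,4) (4,5) (4,6)] -> total=10
Click 4 (4,6) count=1: revealed 0 new [(none)] -> total=10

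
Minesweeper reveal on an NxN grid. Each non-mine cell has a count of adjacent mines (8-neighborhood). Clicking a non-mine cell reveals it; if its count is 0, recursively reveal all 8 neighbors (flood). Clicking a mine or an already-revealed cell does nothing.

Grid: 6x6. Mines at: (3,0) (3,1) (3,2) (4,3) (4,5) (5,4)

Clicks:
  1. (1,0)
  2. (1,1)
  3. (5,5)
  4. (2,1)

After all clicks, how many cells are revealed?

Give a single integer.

Click 1 (1,0) count=0: revealed 21 new [(0,0) (0,1) (0,2) (0,3) (0,4) (0,5) (1,0) (1,1) (1,2) (1,3) (1,4) (1,5) (2,0) (2,1) (2,2) (2,3) (2,4) (2,5) (3,3) (3,4) (3,5)] -> total=21
Click 2 (1,1) count=0: revealed 0 new [(none)] -> total=21
Click 3 (5,5) count=2: revealed 1 new [(5,5)] -> total=22
Click 4 (2,1) count=3: revealed 0 new [(none)] -> total=22

Answer: 22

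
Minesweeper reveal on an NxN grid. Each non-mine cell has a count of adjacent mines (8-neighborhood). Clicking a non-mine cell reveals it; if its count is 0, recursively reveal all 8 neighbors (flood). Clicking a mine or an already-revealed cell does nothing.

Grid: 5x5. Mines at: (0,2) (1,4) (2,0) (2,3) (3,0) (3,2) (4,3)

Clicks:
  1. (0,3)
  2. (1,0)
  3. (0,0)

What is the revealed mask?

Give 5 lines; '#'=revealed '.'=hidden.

Click 1 (0,3) count=2: revealed 1 new [(0,3)] -> total=1
Click 2 (1,0) count=1: revealed 1 new [(1,0)] -> total=2
Click 3 (0,0) count=0: revealed 3 new [(0,0) (0,1) (1,1)] -> total=5

Answer: ##.#.
##...
.....
.....
.....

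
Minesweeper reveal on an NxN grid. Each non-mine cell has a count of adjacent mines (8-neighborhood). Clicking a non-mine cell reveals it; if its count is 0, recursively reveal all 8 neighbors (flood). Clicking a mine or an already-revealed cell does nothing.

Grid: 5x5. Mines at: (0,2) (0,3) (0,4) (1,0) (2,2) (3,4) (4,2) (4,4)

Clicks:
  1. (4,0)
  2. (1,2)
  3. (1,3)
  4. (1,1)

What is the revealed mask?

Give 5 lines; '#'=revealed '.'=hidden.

Click 1 (4,0) count=0: revealed 6 new [(2,0) (2,1) (3,0) (3,1) (4,0) (4,1)] -> total=6
Click 2 (1,2) count=3: revealed 1 new [(1,2)] -> total=7
Click 3 (1,3) count=4: revealed 1 new [(1,3)] -> total=8
Click 4 (1,1) count=3: revealed 1 new [(1,1)] -> total=9

Answer: .....
.###.
##...
##...
##...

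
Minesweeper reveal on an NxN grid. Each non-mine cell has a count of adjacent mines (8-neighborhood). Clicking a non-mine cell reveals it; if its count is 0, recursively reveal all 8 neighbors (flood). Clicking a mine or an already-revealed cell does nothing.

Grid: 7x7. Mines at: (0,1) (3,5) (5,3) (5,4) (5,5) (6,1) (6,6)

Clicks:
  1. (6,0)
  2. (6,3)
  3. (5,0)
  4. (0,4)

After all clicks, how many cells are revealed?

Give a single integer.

Click 1 (6,0) count=1: revealed 1 new [(6,0)] -> total=1
Click 2 (6,3) count=2: revealed 1 new [(6,3)] -> total=2
Click 3 (5,0) count=1: revealed 1 new [(5,0)] -> total=3
Click 4 (0,4) count=0: revealed 31 new [(0,2) (0,3) (0,4) (0,5) (0,6) (1,0) (1,1) (1,2) (1,3) (1,4) (1,5) (1,6) (2,0) (2,1) (2,2) (2,3) (2,4) (2,5) (2,6) (3,0) (3,1) (3,2) (3,3) (3,4) (4,0) (4,1) (4,2) (4,3) (4,4) (5,1) (5,2)] -> total=34

Answer: 34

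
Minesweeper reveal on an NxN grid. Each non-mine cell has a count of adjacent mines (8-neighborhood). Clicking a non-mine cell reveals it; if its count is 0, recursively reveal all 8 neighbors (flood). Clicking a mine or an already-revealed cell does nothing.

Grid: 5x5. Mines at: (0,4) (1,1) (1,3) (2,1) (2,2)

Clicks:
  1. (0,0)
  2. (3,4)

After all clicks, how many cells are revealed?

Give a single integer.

Answer: 13

Derivation:
Click 1 (0,0) count=1: revealed 1 new [(0,0)] -> total=1
Click 2 (3,4) count=0: revealed 12 new [(2,3) (2,4) (3,0) (3,1) (3,2) (3,3) (3,4) (4,0) (4,1) (4,2) (4,3) (4,4)] -> total=13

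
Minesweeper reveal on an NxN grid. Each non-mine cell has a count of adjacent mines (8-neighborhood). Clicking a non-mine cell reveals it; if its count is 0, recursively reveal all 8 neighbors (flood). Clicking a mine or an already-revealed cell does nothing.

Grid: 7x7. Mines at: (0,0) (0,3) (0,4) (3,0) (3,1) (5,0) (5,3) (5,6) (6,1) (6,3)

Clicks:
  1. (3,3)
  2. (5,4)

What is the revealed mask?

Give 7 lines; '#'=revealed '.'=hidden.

Answer: .....##
..#####
..#####
..#####
..#####
....#..
.......

Derivation:
Click 1 (3,3) count=0: revealed 22 new [(0,5) (0,6) (1,2) (1,3) (1,4) (1,5) (1,6) (2,2) (2,3) (2,4) (2,5) (2,6) (3,2) (3,3) (3,4) (3,5) (3,6) (4,2) (4,3) (4,4) (4,5) (4,6)] -> total=22
Click 2 (5,4) count=2: revealed 1 new [(5,4)] -> total=23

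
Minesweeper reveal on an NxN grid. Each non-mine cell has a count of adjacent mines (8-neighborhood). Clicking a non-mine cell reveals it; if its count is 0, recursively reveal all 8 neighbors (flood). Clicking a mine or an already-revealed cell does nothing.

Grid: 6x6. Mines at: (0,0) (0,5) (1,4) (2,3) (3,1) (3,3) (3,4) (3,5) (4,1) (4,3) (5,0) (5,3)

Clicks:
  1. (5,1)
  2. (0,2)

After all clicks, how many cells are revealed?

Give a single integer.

Answer: 7

Derivation:
Click 1 (5,1) count=2: revealed 1 new [(5,1)] -> total=1
Click 2 (0,2) count=0: revealed 6 new [(0,1) (0,2) (0,3) (1,1) (1,2) (1,3)] -> total=7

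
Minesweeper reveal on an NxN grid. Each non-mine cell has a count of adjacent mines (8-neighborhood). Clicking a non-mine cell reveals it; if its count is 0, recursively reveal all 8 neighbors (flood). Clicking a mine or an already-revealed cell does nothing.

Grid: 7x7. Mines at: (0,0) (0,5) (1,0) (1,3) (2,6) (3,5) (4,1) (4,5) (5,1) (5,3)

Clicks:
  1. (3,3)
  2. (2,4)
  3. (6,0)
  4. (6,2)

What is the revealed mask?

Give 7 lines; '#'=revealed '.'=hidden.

Answer: .......
.......
..###..
..###..
..###..
.......
#.#....

Derivation:
Click 1 (3,3) count=0: revealed 9 new [(2,2) (2,3) (2,4) (3,2) (3,3) (3,4) (4,2) (4,3) (4,4)] -> total=9
Click 2 (2,4) count=2: revealed 0 new [(none)] -> total=9
Click 3 (6,0) count=1: revealed 1 new [(6,0)] -> total=10
Click 4 (6,2) count=2: revealed 1 new [(6,2)] -> total=11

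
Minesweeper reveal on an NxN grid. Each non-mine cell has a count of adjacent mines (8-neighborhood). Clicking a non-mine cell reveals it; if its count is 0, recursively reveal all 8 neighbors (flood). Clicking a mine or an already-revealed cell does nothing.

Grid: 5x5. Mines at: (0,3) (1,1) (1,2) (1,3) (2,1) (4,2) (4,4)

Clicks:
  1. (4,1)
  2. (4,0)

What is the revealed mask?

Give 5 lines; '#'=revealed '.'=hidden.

Answer: .....
.....
.....
##...
##...

Derivation:
Click 1 (4,1) count=1: revealed 1 new [(4,1)] -> total=1
Click 2 (4,0) count=0: revealed 3 new [(3,0) (3,1) (4,0)] -> total=4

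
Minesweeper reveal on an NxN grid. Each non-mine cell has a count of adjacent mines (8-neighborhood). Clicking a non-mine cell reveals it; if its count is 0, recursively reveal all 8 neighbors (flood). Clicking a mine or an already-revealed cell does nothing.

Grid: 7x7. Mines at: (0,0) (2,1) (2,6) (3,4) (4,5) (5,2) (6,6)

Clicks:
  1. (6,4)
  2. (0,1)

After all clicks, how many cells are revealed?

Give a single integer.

Answer: 7

Derivation:
Click 1 (6,4) count=0: revealed 6 new [(5,3) (5,4) (5,5) (6,3) (6,4) (6,5)] -> total=6
Click 2 (0,1) count=1: revealed 1 new [(0,1)] -> total=7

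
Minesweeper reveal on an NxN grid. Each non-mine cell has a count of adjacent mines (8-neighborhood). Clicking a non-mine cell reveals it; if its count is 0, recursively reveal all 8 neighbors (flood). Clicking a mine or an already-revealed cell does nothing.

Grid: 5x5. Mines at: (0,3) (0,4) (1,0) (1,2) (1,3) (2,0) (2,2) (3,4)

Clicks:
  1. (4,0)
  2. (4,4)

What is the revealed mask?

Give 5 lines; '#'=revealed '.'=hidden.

Answer: .....
.....
.....
####.
#####

Derivation:
Click 1 (4,0) count=0: revealed 8 new [(3,0) (3,1) (3,2) (3,3) (4,0) (4,1) (4,2) (4,3)] -> total=8
Click 2 (4,4) count=1: revealed 1 new [(4,4)] -> total=9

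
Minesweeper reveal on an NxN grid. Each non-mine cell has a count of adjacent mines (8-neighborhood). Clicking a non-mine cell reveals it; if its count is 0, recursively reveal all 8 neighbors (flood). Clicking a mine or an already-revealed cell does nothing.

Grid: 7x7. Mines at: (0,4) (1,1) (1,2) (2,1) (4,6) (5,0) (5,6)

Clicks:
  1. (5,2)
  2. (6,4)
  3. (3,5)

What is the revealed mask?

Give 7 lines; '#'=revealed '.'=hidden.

Answer: .....##
...####
..#####
.######
.#####.
.#####.
.#####.

Derivation:
Click 1 (5,2) count=0: revealed 32 new [(0,5) (0,6) (1,3) (1,4) (1,5) (1,6) (2,2) (2,3) (2,4) (2,5) (2,6) (3,1) (3,2) (3,3) (3,4) (3,5) (3,6) (4,1) (4,2) (4,3) (4,4) (4,5) (5,1) (5,2) (5,3) (5,4) (5,5) (6,1) (6,2) (6,3) (6,4) (6,5)] -> total=32
Click 2 (6,4) count=0: revealed 0 new [(none)] -> total=32
Click 3 (3,5) count=1: revealed 0 new [(none)] -> total=32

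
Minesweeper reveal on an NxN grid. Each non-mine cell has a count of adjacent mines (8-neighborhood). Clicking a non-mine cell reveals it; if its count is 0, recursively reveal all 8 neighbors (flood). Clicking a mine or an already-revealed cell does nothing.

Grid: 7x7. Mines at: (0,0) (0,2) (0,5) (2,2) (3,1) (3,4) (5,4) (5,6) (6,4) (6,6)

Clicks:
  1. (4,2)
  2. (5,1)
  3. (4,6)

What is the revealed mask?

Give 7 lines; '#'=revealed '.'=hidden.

Click 1 (4,2) count=1: revealed 1 new [(4,2)] -> total=1
Click 2 (5,1) count=0: revealed 11 new [(4,0) (4,1) (4,3) (5,0) (5,1) (5,2) (5,3) (6,0) (6,1) (6,2) (6,3)] -> total=12
Click 3 (4,6) count=1: revealed 1 new [(4,6)] -> total=13

Answer: .......
.......
.......
.......
####..#
####...
####...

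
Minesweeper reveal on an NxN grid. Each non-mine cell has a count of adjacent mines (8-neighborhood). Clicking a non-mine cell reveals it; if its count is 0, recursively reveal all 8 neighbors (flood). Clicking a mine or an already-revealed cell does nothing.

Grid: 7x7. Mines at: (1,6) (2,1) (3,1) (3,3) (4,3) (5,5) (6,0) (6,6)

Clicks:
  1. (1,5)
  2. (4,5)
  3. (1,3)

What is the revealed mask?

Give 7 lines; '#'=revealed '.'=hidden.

Answer: ######.
######.
..####.
.......
.....#.
.......
.......

Derivation:
Click 1 (1,5) count=1: revealed 1 new [(1,5)] -> total=1
Click 2 (4,5) count=1: revealed 1 new [(4,5)] -> total=2
Click 3 (1,3) count=0: revealed 15 new [(0,0) (0,1) (0,2) (0,3) (0,4) (0,5) (1,0) (1,1) (1,2) (1,3) (1,4) (2,2) (2,3) (2,4) (2,5)] -> total=17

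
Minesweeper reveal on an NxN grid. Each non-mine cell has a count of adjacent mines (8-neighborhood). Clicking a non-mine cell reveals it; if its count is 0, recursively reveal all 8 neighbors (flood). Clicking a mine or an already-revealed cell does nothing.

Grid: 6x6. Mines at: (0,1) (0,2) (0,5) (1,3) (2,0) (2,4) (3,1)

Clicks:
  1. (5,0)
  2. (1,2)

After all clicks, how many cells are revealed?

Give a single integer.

Answer: 17

Derivation:
Click 1 (5,0) count=0: revealed 16 new [(3,2) (3,3) (3,4) (3,5) (4,0) (4,1) (4,2) (4,3) (4,4) (4,5) (5,0) (5,1) (5,2) (5,3) (5,4) (5,5)] -> total=16
Click 2 (1,2) count=3: revealed 1 new [(1,2)] -> total=17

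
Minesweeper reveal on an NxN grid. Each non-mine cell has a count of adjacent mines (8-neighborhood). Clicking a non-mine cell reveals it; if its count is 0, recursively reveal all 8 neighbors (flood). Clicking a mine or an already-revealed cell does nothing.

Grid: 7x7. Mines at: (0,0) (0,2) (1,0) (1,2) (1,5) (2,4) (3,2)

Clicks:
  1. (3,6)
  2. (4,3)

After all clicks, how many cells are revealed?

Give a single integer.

Click 1 (3,6) count=0: revealed 31 new [(2,0) (2,1) (2,5) (2,6) (3,0) (3,1) (3,3) (3,4) (3,5) (3,6) (4,0) (4,1) (4,2) (4,3) (4,4) (4,5) (4,6) (5,0) (5,1) (5,2) (5,3) (5,4) (5,5) (5,6) (6,0) (6,1) (6,2) (6,3) (6,4) (6,5) (6,6)] -> total=31
Click 2 (4,3) count=1: revealed 0 new [(none)] -> total=31

Answer: 31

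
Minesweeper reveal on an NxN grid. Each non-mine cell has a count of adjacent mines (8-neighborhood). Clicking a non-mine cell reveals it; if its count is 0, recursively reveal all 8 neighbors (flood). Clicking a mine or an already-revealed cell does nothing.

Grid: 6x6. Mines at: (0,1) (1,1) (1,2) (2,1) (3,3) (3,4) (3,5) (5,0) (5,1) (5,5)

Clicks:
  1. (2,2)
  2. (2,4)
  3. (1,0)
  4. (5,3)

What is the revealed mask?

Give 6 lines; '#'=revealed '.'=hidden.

Answer: ......
#.....
..#.#.
......
..###.
..###.

Derivation:
Click 1 (2,2) count=4: revealed 1 new [(2,2)] -> total=1
Click 2 (2,4) count=3: revealed 1 new [(2,4)] -> total=2
Click 3 (1,0) count=3: revealed 1 new [(1,0)] -> total=3
Click 4 (5,3) count=0: revealed 6 new [(4,2) (4,3) (4,4) (5,2) (5,3) (5,4)] -> total=9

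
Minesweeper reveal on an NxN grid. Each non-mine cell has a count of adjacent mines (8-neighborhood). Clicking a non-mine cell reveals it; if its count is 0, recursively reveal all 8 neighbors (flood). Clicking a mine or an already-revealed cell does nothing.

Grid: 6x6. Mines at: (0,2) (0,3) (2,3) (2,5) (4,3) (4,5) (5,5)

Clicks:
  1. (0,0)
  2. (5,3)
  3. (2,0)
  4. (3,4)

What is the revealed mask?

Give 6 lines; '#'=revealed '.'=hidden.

Click 1 (0,0) count=0: revealed 17 new [(0,0) (0,1) (1,0) (1,1) (1,2) (2,0) (2,1) (2,2) (3,0) (3,1) (3,2) (4,0) (4,1) (4,2) (5,0) (5,1) (5,2)] -> total=17
Click 2 (5,3) count=1: revealed 1 new [(5,3)] -> total=18
Click 3 (2,0) count=0: revealed 0 new [(none)] -> total=18
Click 4 (3,4) count=4: revealed 1 new [(3,4)] -> total=19

Answer: ##....
###...
###...
###.#.
###...
####..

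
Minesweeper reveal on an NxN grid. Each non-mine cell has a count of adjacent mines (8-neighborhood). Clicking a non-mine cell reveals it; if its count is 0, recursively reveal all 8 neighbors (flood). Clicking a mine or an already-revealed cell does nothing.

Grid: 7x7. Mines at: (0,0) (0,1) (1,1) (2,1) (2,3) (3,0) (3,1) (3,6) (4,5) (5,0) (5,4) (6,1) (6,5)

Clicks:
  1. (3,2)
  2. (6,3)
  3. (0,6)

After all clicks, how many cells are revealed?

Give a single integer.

Answer: 15

Derivation:
Click 1 (3,2) count=3: revealed 1 new [(3,2)] -> total=1
Click 2 (6,3) count=1: revealed 1 new [(6,3)] -> total=2
Click 3 (0,6) count=0: revealed 13 new [(0,2) (0,3) (0,4) (0,5) (0,6) (1,2) (1,3) (1,4) (1,5) (1,6) (2,4) (2,5) (2,6)] -> total=15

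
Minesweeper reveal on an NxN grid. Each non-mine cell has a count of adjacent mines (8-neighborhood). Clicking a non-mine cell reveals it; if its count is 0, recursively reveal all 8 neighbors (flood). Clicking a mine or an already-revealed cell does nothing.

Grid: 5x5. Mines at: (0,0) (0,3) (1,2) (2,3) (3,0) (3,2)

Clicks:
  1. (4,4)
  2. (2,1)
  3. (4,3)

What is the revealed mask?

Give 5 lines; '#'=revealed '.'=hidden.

Click 1 (4,4) count=0: revealed 4 new [(3,3) (3,4) (4,3) (4,4)] -> total=4
Click 2 (2,1) count=3: revealed 1 new [(2,1)] -> total=5
Click 3 (4,3) count=1: revealed 0 new [(none)] -> total=5

Answer: .....
.....
.#...
...##
...##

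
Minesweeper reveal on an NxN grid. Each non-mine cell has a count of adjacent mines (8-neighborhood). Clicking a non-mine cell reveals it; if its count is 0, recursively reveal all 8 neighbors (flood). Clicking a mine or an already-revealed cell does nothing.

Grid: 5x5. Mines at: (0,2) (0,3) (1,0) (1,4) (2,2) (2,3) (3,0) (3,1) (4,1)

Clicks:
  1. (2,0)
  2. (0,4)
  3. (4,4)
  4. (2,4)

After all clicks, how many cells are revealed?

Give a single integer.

Answer: 9

Derivation:
Click 1 (2,0) count=3: revealed 1 new [(2,0)] -> total=1
Click 2 (0,4) count=2: revealed 1 new [(0,4)] -> total=2
Click 3 (4,4) count=0: revealed 6 new [(3,2) (3,3) (3,4) (4,2) (4,3) (4,4)] -> total=8
Click 4 (2,4) count=2: revealed 1 new [(2,4)] -> total=9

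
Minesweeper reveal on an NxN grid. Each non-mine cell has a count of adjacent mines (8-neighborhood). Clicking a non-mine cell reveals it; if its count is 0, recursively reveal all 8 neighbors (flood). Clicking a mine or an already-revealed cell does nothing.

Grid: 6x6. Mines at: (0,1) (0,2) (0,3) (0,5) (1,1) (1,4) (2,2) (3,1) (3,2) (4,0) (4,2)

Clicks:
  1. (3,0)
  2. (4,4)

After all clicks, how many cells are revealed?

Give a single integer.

Click 1 (3,0) count=2: revealed 1 new [(3,0)] -> total=1
Click 2 (4,4) count=0: revealed 12 new [(2,3) (2,4) (2,5) (3,3) (3,4) (3,5) (4,3) (4,4) (4,5) (5,3) (5,4) (5,5)] -> total=13

Answer: 13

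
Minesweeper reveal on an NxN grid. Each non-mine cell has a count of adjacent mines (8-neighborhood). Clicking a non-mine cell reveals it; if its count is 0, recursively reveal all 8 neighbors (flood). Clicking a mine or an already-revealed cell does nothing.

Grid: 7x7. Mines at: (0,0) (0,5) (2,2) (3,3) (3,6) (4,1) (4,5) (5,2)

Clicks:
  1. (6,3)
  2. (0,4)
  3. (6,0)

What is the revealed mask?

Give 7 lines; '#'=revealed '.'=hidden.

Click 1 (6,3) count=1: revealed 1 new [(6,3)] -> total=1
Click 2 (0,4) count=1: revealed 1 new [(0,4)] -> total=2
Click 3 (6,0) count=0: revealed 4 new [(5,0) (5,1) (6,0) (6,1)] -> total=6

Answer: ....#..
.......
.......
.......
.......
##.....
##.#...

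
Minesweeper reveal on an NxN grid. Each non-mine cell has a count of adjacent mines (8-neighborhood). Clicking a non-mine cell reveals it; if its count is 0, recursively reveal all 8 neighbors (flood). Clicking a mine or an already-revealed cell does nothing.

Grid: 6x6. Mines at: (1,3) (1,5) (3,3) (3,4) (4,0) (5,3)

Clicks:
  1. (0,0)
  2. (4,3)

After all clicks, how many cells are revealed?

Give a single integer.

Click 1 (0,0) count=0: revealed 12 new [(0,0) (0,1) (0,2) (1,0) (1,1) (1,2) (2,0) (2,1) (2,2) (3,0) (3,1) (3,2)] -> total=12
Click 2 (4,3) count=3: revealed 1 new [(4,3)] -> total=13

Answer: 13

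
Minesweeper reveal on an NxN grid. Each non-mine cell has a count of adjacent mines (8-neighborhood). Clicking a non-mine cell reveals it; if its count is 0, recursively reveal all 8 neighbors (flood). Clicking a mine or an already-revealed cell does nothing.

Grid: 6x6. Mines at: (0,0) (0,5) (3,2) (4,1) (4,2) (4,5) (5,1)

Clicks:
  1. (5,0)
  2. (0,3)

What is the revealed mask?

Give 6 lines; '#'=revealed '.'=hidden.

Answer: .####.
.#####
.#####
...###
......
#.....

Derivation:
Click 1 (5,0) count=2: revealed 1 new [(5,0)] -> total=1
Click 2 (0,3) count=0: revealed 17 new [(0,1) (0,2) (0,3) (0,4) (1,1) (1,2) (1,3) (1,4) (1,5) (2,1) (2,2) (2,3) (2,4) (2,5) (3,3) (3,4) (3,5)] -> total=18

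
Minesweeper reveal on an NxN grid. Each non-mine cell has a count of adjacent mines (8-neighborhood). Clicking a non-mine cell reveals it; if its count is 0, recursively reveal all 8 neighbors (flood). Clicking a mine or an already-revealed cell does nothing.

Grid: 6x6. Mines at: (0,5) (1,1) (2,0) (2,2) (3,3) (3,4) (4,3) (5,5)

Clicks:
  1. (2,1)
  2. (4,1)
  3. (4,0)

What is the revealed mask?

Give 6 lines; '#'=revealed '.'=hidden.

Answer: ......
......
.#....
###...
###...
###...

Derivation:
Click 1 (2,1) count=3: revealed 1 new [(2,1)] -> total=1
Click 2 (4,1) count=0: revealed 9 new [(3,0) (3,1) (3,2) (4,0) (4,1) (4,2) (5,0) (5,1) (5,2)] -> total=10
Click 3 (4,0) count=0: revealed 0 new [(none)] -> total=10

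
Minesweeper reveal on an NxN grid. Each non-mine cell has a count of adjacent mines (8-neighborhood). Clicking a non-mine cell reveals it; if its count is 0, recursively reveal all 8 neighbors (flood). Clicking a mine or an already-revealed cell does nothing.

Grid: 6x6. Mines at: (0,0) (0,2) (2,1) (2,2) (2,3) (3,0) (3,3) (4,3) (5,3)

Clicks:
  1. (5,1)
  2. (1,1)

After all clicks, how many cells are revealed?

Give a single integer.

Answer: 7

Derivation:
Click 1 (5,1) count=0: revealed 6 new [(4,0) (4,1) (4,2) (5,0) (5,1) (5,2)] -> total=6
Click 2 (1,1) count=4: revealed 1 new [(1,1)] -> total=7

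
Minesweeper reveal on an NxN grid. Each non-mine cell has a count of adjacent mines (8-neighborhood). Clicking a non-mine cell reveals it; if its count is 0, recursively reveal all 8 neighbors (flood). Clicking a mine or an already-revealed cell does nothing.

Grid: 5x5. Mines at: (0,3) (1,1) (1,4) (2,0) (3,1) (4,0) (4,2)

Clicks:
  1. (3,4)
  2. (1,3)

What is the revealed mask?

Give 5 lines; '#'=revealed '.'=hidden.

Click 1 (3,4) count=0: revealed 6 new [(2,3) (2,4) (3,3) (3,4) (4,3) (4,4)] -> total=6
Click 2 (1,3) count=2: revealed 1 new [(1,3)] -> total=7

Answer: .....
...#.
...##
...##
...##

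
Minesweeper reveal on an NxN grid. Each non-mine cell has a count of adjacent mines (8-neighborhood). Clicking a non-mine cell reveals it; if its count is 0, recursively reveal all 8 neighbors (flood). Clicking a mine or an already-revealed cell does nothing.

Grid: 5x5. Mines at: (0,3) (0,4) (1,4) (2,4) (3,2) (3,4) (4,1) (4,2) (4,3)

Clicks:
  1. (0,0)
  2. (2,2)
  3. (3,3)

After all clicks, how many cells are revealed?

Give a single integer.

Click 1 (0,0) count=0: revealed 11 new [(0,0) (0,1) (0,2) (1,0) (1,1) (1,2) (2,0) (2,1) (2,2) (3,0) (3,1)] -> total=11
Click 2 (2,2) count=1: revealed 0 new [(none)] -> total=11
Click 3 (3,3) count=5: revealed 1 new [(3,3)] -> total=12

Answer: 12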